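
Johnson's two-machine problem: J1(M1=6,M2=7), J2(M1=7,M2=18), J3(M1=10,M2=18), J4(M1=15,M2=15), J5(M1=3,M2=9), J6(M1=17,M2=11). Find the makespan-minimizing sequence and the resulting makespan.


Johnson's rule:
Group 1 (M1≤M2, sort by M1): ['J5', 'J1', 'J2', 'J3', 'J4']
Group 2 (M1>M2, sort desc M2): ['J6']
Sequence: J5 → J1 → J2 → J3 → J4 → J6
Makespan calculation:
  J5: M1 done=3, M2 done=12
  J1: M1 done=9, M2 done=19
  J2: M1 done=16, M2 done=37
  J3: M1 done=26, M2 done=55
  J4: M1 done=41, M2 done=70
  J6: M1 done=58, M2 done=81
= Sequence: J5 → J1 → J2 → J3 → J4 → J6, Makespan: 81


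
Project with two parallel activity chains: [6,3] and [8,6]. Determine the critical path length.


Path A: 6 + 3 = 9
Path B: 8 + 6 = 14
Critical path = longest = max(9, 14)
= 14 (Path B)


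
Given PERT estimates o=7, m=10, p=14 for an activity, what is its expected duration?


te = (o + 4m + p) / 6
= (7 + 4×10 + 14) / 6
= (7 + 40 + 14) / 6
= 61 / 6
= 10.17


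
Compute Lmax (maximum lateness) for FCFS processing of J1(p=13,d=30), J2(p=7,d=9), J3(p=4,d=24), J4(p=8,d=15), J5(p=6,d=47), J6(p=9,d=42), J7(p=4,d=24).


Lateness per job (L = C - d):
  J1: C=13, d=30, L=-17
  J2: C=20, d=9, L=11
  J3: C=24, d=24, L=0
  J4: C=32, d=15, L=17
  J5: C=38, d=47, L=-9
  J6: C=47, d=42, L=5
  J7: C=51, d=24, L=27
Lmax = max(-17, 11, 0, 17, -9, 5, 27)
= 27


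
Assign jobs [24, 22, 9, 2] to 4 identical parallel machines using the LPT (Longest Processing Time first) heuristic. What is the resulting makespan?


Jobs (LPT sorted): [24, 22, 9, 2]
Machines: 4
  J=24 → Machine 1 (load: 0+24=24)
  J=22 → Machine 2 (load: 0+22=22)
  J=9 → Machine 3 (load: 0+9=9)
  J=2 → Machine 4 (load: 0+2=2)
Machine loads: [24, 22, 9, 2]
Makespan = max = 24 time units


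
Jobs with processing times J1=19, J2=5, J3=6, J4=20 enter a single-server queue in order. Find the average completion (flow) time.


Completion times:
  J1: completes at 19
  J2: completes at 24
  J3: completes at 30
  J4: completes at 50
Sum = 123
Average = 123/4
= 30.75


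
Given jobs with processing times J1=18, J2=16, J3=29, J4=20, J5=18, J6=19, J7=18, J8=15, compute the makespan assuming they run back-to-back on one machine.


Sequential makespan: sum all processing times
= 18 + 16 + 29 + 20 + 18 + 19 + 18 + 15
= 153 time units


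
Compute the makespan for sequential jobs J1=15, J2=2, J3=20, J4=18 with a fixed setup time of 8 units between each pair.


Makespan = Σ processing + (n-1) × setup
= (15 + 2 + 20 + 18) + (4-1)×8
= 55 + 24
= 79 time units


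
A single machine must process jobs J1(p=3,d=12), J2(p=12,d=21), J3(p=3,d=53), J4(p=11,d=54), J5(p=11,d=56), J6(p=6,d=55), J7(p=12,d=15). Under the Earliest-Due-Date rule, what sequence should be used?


EDD: sort by earliest due date
  J1: d=12, p=3
  J7: d=15, p=12
  J2: d=21, p=12
  J3: d=53, p=3
  J4: d=54, p=11
  J6: d=55, p=6
  J5: d=56, p=11
Order: J1 → J7 → J2 → J3 → J4 → J6 → J5


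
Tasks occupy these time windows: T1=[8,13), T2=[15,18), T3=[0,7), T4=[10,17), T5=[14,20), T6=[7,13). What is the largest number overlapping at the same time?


Check each time point for overlaps:
  t=10: 3 tasks active (T1, T4, T6)
Max concurrent = 3


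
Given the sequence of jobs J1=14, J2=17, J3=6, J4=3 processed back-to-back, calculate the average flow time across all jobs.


Completion times:
  J1: completes at 14
  J2: completes at 31
  J3: completes at 37
  J4: completes at 40
Sum = 122
Average = 122/4
= 30.50


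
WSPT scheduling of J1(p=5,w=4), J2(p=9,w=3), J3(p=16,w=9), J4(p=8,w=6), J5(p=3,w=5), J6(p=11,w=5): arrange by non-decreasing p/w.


WSPT (Smith's rule): sort by p/w ascending
  J5: p/w = 3/5 = 0.600
  J1: p/w = 5/4 = 1.250
  J4: p/w = 8/6 = 1.333
  J3: p/w = 16/9 = 1.778
  J6: p/w = 11/5 = 2.200
  J2: p/w = 9/3 = 3.000
Order: J5 → J1 → J4 → J3 → J6 → J2


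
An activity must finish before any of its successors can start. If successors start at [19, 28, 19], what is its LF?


LF = min of all successor start times
Successors start at: [19, 28, 19]
LF = min(19, 28, 19)
= 19


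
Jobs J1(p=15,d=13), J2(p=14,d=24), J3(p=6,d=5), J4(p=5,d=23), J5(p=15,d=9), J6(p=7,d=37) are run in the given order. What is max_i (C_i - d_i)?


Lateness per job (L = C - d):
  J1: C=15, d=13, L=2
  J2: C=29, d=24, L=5
  J3: C=35, d=5, L=30
  J4: C=40, d=23, L=17
  J5: C=55, d=9, L=46
  J6: C=62, d=37, L=25
Lmax = max(2, 5, 30, 17, 46, 25)
= 46


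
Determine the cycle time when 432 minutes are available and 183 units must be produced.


Cycle time = available time / demand
= 432 / 183
= 2.36 min/unit


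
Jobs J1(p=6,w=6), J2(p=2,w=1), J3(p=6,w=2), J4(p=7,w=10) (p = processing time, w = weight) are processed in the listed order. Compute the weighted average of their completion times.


Completion times:
  J1: C=6, w×C=6×6=36
  J2: C=8, w×C=1×8=8
  J3: C=14, w×C=2×14=28
  J4: C=21, w×C=10×21=210
Sum w×C = 282
Sum w = 19
Weighted avg = 282/19
= 14.84


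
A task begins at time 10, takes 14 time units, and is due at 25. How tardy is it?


Completion = start + processing = 10 + 14 = 24
Tardiness = max(0, C - d) = max(0, 24 - 25)
= max(0, -1)
= 0


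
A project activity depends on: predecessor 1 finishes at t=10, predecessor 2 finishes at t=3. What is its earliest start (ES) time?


ES = max of all predecessor completion times
Predecessors: [10, 3]
ES = max(10, 3)
= 10


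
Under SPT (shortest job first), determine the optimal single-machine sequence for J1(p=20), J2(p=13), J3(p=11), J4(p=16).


SPT: sort by shortest processing time
  J3: p=11
  J2: p=13
  J4: p=16
  J1: p=20
Order: J3 → J2 → J4 → J1


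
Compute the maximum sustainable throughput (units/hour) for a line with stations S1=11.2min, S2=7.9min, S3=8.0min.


Bottleneck = longest station time
Station times: [11.2, 7.9, 8.0]
Max = 11.2 min
Rate = 60 / 11.2
= 5.36 units/hour (bottleneck: 11.2min)


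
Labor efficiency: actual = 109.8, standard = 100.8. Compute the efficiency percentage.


Efficiency = (actual / standard) × 100
= (109.8 / 100.8) × 100
= 108.9%


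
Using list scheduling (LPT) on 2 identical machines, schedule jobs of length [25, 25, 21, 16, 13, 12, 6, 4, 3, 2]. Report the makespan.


Jobs (LPT sorted): [25, 25, 21, 16, 13, 12, 6, 4, 3, 2]
Machines: 2
  J=25 → Machine 1 (load: 0+25=25)
  J=25 → Machine 2 (load: 0+25=25)
  J=21 → Machine 1 (load: 25+21=46)
  J=16 → Machine 2 (load: 25+16=41)
  J=13 → Machine 2 (load: 41+13=54)
  J=12 → Machine 1 (load: 46+12=58)
  J=6 → Machine 2 (load: 54+6=60)
  J=4 → Machine 1 (load: 58+4=62)
  J=3 → Machine 2 (load: 60+3=63)
  J=2 → Machine 1 (load: 62+2=64)
Machine loads: [64, 63]
Makespan = max = 64 time units


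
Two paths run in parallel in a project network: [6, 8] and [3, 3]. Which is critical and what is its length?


Path A: 6 + 8 = 14
Path B: 3 + 3 = 6
Critical path = longest = max(14, 6)
= 14 (Path A)


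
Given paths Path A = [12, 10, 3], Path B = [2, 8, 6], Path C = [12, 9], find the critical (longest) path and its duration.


Path A: 12 + 10 + 3 = 25
Path B: 2 + 8 + 6 = 16
Path C: 12 + 9 = 21
Critical path = longest = max(25, 16, 21)
= 25 (Path A)


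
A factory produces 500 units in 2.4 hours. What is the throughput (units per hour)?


Throughput = units / time
= 500 / 2.4
= 208.3 units/hour


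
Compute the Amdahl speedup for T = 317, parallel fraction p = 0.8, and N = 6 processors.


Amdahl's law: T_p = T × ((1-p) + p/N)
= 317 × ((1-0.8) + 0.8/6)
= 317 × (0.20 + 0.1333)
= 317 × 0.3333
= 105.67
Speedup = 317/105.67
= 3.00×


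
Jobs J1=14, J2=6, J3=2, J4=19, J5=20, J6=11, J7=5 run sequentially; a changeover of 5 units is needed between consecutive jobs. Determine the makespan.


Makespan = Σ processing + (n-1) × setup
= (14 + 6 + 2 + 19 + 20 + 11 + 5) + (7-1)×5
= 77 + 30
= 107 time units


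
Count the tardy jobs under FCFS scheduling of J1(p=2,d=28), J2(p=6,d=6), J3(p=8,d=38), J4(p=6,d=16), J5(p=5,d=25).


Completion vs due date:
  J1: C=2, d=28 → on time
  J2: C=8, d=6 → TARDY
  J3: C=16, d=38 → on time
  J4: C=22, d=16 → TARDY
  J5: C=27, d=25 → TARDY
Tardy jobs: J2, J4, J5
Count = 3


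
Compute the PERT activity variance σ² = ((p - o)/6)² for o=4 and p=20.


σ² = ((p - o) / 6)² = (p - o)² / 36
= (20 - 4)² / 36
= 16² / 36
= 256 / 36
= 7.1111


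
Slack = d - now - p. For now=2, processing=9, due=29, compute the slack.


Slack = due - current_time - processing
= 29 - 2 - 9
= 18


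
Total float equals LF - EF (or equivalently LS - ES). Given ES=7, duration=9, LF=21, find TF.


EF = ES + duration = 7 + 9 = 16
LS = LF - duration = 21 - 9 = 12
Total Float = LF - EF = 21 - 16
(or LS - ES = 12 - 7)
= 5


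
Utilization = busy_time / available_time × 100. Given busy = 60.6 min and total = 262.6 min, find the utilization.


Utilization = busy / total × 100
= 60.6 / 262.6 × 100
= 23.1%


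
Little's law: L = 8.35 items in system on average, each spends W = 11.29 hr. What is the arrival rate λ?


Little's law: L = λW → λ = L / W
= 8.35 / 11.29
= 0.74 per hour


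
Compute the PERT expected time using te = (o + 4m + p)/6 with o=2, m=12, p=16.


te = (o + 4m + p) / 6
= (2 + 4×12 + 16) / 6
= (2 + 48 + 16) / 6
= 66 / 6
= 11.00


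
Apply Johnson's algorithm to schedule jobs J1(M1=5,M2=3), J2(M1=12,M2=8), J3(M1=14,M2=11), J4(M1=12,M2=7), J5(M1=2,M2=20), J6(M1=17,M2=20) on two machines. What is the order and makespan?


Johnson's rule:
Group 1 (M1≤M2, sort by M1): ['J5', 'J6']
Group 2 (M1>M2, sort desc M2): ['J3', 'J2', 'J4', 'J1']
Sequence: J5 → J6 → J3 → J2 → J4 → J1
Makespan calculation:
  J5: M1 done=2, M2 done=22
  J6: M1 done=19, M2 done=42
  J3: M1 done=33, M2 done=53
  J2: M1 done=45, M2 done=61
  J4: M1 done=57, M2 done=68
  J1: M1 done=62, M2 done=71
= Sequence: J5 → J6 → J3 → J2 → J4 → J1, Makespan: 71


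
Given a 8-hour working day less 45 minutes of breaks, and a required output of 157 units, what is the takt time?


Available = 8×60 - 45 = 435 min
Takt time = 435 / 157
= 2.77 min/unit


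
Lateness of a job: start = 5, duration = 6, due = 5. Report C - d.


Completion = 5 + 6 = 11
Lateness = C - d = 11 - 5
= 6


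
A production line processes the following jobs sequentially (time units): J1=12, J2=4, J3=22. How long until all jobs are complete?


Sequential makespan: sum all processing times
= 12 + 4 + 22
= 38 time units


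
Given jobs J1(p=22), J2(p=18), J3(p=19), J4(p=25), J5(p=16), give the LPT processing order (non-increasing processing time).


LPT: sort by longest processing time first
  J4: p=25
  J1: p=22
  J3: p=19
  J2: p=18
  J5: p=16
Order: J4 → J1 → J3 → J2 → J5


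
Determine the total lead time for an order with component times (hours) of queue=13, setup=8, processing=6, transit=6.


Lead time = queue + setup + processing + transit
= 13 + 8 + 6 + 6
= 33 hours


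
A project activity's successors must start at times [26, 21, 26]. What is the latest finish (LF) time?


LF = min of all successor start times
Successors start at: [26, 21, 26]
LF = min(26, 21, 26)
= 21


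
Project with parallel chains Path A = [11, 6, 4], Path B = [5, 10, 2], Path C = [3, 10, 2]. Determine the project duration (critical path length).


Path A: 11 + 6 + 4 = 21
Path B: 5 + 10 + 2 = 17
Path C: 3 + 10 + 2 = 15
Critical path = longest = max(21, 17, 15)
= 21 (Path A)


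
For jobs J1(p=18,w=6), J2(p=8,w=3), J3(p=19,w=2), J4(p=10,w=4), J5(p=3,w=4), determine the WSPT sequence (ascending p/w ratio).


WSPT (Smith's rule): sort by p/w ascending
  J5: p/w = 3/4 = 0.750
  J4: p/w = 10/4 = 2.500
  J2: p/w = 8/3 = 2.667
  J1: p/w = 18/6 = 3.000
  J3: p/w = 19/2 = 9.500
Order: J5 → J4 → J2 → J1 → J3


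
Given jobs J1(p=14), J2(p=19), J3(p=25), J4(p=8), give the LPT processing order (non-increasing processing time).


LPT: sort by longest processing time first
  J3: p=25
  J2: p=19
  J1: p=14
  J4: p=8
Order: J3 → J2 → J1 → J4


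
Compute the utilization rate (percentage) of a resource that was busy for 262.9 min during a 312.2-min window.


Utilization = busy / total × 100
= 262.9 / 312.2 × 100
= 84.2%


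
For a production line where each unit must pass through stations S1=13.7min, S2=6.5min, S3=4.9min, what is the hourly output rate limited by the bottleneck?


Bottleneck = longest station time
Station times: [13.7, 6.5, 4.9]
Max = 13.7 min
Rate = 60 / 13.7
= 4.38 units/hour (bottleneck: 13.7min)


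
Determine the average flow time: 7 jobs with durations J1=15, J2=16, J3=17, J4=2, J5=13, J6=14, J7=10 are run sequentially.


Completion times:
  J1: completes at 15
  J2: completes at 31
  J3: completes at 48
  J4: completes at 50
  J5: completes at 63
  J6: completes at 77
  J7: completes at 87
Sum = 371
Average = 371/7
= 53.00


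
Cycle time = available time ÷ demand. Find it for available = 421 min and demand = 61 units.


Cycle time = available time / demand
= 421 / 61
= 6.90 min/unit


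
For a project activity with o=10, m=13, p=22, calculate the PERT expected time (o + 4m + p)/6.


te = (o + 4m + p) / 6
= (10 + 4×13 + 22) / 6
= (10 + 52 + 22) / 6
= 84 / 6
= 14.00


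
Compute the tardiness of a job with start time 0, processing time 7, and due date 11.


Completion = start + processing = 0 + 7 = 7
Tardiness = max(0, C - d) = max(0, 7 - 11)
= max(0, -4)
= 0


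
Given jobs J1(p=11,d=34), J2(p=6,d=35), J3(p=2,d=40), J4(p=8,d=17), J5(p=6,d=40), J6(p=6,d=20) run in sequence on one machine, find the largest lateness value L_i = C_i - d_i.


Lateness per job (L = C - d):
  J1: C=11, d=34, L=-23
  J2: C=17, d=35, L=-18
  J3: C=19, d=40, L=-21
  J4: C=27, d=17, L=10
  J5: C=33, d=40, L=-7
  J6: C=39, d=20, L=19
Lmax = max(-23, -18, -21, 10, -7, 19)
= 19


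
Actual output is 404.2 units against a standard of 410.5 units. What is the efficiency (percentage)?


Efficiency = (actual / standard) × 100
= (404.2 / 410.5) × 100
= 98.5%


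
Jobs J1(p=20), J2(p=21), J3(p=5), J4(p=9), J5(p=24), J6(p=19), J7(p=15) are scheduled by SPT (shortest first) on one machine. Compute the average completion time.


SPT order: J3 → J4 → J7 → J6 → J1 → J2 → J5
Completion times:
  J3: C=5
  J4: C=14
  J7: C=29
  J6: C=48
  J1: C=68
  J2: C=89
  J5: C=113
Sum = 366, n = 7
Mean flow = 366/7
= 52.29


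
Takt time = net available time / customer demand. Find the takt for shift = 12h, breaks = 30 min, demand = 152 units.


Available = 12×60 - 30 = 690 min
Takt time = 690 / 152
= 4.54 min/unit


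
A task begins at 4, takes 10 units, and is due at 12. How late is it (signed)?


Completion = 4 + 10 = 14
Lateness = C - d = 14 - 12
= 2


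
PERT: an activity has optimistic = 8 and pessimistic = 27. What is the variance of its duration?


σ² = ((p - o) / 6)² = (p - o)² / 36
= (27 - 8)² / 36
= 19² / 36
= 361 / 36
= 10.0278


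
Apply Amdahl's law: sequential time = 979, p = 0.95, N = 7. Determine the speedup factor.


Amdahl's law: T_p = T × ((1-p) + p/N)
= 979 × ((1-0.95) + 0.95/7)
= 979 × (0.05 + 0.1357)
= 979 × 0.1857
= 181.81
Speedup = 979/181.81
= 5.38×


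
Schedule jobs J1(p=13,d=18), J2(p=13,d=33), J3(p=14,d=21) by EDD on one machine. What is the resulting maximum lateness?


EDD order: J1 → J3 → J2
Completion and lateness:
  J1: C=13, d=18, L=13-18=-5
  J3: C=27, d=21, L=27-21=6
  J2: C=40, d=33, L=40-33=7
Lmax = max(-5, 6, 7)
= 7


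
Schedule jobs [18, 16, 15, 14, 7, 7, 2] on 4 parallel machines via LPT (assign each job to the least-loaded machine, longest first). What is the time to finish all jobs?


Jobs (LPT sorted): [18, 16, 15, 14, 7, 7, 2]
Machines: 4
  J=18 → Machine 1 (load: 0+18=18)
  J=16 → Machine 2 (load: 0+16=16)
  J=15 → Machine 3 (load: 0+15=15)
  J=14 → Machine 4 (load: 0+14=14)
  J=7 → Machine 4 (load: 14+7=21)
  J=7 → Machine 3 (load: 15+7=22)
  J=2 → Machine 2 (load: 16+2=18)
Machine loads: [18, 18, 22, 21]
Makespan = max = 22 time units


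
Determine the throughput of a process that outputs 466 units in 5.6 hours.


Throughput = units / time
= 466 / 5.6
= 83.2 units/hour


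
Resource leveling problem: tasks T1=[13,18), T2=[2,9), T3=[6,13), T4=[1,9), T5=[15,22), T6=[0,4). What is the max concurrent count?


Check each time point for overlaps:
  t=2: 3 tasks active (T2, T4, T6)
Max concurrent = 3


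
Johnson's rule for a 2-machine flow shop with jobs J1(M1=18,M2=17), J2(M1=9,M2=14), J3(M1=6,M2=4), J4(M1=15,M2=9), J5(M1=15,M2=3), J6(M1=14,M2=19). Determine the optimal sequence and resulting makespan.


Johnson's rule:
Group 1 (M1≤M2, sort by M1): ['J2', 'J6']
Group 2 (M1>M2, sort desc M2): ['J1', 'J4', 'J3', 'J5']
Sequence: J2 → J6 → J1 → J4 → J3 → J5
Makespan calculation:
  J2: M1 done=9, M2 done=23
  J6: M1 done=23, M2 done=42
  J1: M1 done=41, M2 done=59
  J4: M1 done=56, M2 done=68
  J3: M1 done=62, M2 done=72
  J5: M1 done=77, M2 done=80
= Sequence: J2 → J6 → J1 → J4 → J3 → J5, Makespan: 80


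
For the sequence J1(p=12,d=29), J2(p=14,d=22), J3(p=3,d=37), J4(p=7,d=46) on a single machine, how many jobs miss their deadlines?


Completion vs due date:
  J1: C=12, d=29 → on time
  J2: C=26, d=22 → TARDY
  J3: C=29, d=37 → on time
  J4: C=36, d=46 → on time
Tardy jobs: J2
Count = 1


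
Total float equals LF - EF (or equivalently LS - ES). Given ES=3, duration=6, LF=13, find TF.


EF = ES + duration = 3 + 6 = 9
LS = LF - duration = 13 - 6 = 7
Total Float = LF - EF = 13 - 9
(or LS - ES = 7 - 3)
= 4


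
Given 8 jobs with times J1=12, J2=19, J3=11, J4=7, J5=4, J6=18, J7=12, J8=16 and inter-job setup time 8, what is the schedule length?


Makespan = Σ processing + (n-1) × setup
= (12 + 19 + 11 + 7 + 4 + 18 + 12 + 16) + (8-1)×8
= 99 + 56
= 155 time units


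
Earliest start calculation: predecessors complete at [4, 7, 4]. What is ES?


ES = max of all predecessor completion times
Predecessors: [4, 7, 4]
ES = max(4, 7, 4)
= 7


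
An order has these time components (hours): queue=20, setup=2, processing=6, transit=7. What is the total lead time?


Lead time = queue + setup + processing + transit
= 20 + 2 + 6 + 7
= 35 hours


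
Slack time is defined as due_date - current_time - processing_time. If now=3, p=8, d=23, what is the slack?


Slack = due - current_time - processing
= 23 - 3 - 8
= 12


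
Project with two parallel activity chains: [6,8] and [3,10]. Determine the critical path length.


Path A: 6 + 8 = 14
Path B: 3 + 10 = 13
Critical path = longest = max(14, 13)
= 14 (Path A)


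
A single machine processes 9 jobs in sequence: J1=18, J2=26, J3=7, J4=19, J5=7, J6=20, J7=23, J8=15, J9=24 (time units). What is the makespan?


Sequential makespan: sum all processing times
= 18 + 26 + 7 + 19 + 7 + 20 + 23 + 15 + 24
= 159 time units


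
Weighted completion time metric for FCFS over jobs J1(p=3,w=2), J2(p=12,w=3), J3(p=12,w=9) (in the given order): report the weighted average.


Completion times:
  J1: C=3, w×C=2×3=6
  J2: C=15, w×C=3×15=45
  J3: C=27, w×C=9×27=243
Sum w×C = 294
Sum w = 14
Weighted avg = 294/14
= 21.00


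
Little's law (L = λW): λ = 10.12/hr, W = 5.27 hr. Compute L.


Little's law: L = λ × W
= 10.12 × 5.27
= 53.33


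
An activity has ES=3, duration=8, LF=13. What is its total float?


EF = ES + duration = 3 + 8 = 11
LS = LF - duration = 13 - 8 = 5
Total Float = LF - EF = 13 - 11
(or LS - ES = 5 - 3)
= 2


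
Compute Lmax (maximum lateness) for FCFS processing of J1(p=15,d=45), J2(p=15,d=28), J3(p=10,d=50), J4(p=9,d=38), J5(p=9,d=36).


Lateness per job (L = C - d):
  J1: C=15, d=45, L=-30
  J2: C=30, d=28, L=2
  J3: C=40, d=50, L=-10
  J4: C=49, d=38, L=11
  J5: C=58, d=36, L=22
Lmax = max(-30, 2, -10, 11, 22)
= 22


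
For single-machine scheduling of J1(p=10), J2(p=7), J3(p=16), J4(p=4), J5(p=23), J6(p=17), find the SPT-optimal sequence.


SPT: sort by shortest processing time
  J4: p=4
  J2: p=7
  J1: p=10
  J3: p=16
  J6: p=17
  J5: p=23
Order: J4 → J2 → J1 → J3 → J6 → J5


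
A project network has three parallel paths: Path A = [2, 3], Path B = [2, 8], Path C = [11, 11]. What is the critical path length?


Path A: 2 + 3 = 5
Path B: 2 + 8 = 10
Path C: 11 + 11 = 22
Critical path = longest = max(5, 10, 22)
= 22 (Path C)


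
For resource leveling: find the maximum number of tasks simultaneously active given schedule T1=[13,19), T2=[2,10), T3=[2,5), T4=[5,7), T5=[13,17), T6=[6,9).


Check each time point for overlaps:
  t=6: 3 tasks active (T2, T4, T6)
Max concurrent = 3


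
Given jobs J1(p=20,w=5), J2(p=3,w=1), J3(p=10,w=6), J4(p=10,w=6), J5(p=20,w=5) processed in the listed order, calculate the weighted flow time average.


Completion times:
  J1: C=20, w×C=5×20=100
  J2: C=23, w×C=1×23=23
  J3: C=33, w×C=6×33=198
  J4: C=43, w×C=6×43=258
  J5: C=63, w×C=5×63=315
Sum w×C = 894
Sum w = 23
Weighted avg = 894/23
= 38.87


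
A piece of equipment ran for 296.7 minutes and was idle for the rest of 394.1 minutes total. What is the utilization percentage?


Utilization = busy / total × 100
= 296.7 / 394.1 × 100
= 75.3%


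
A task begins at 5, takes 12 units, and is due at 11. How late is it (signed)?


Completion = 5 + 12 = 17
Lateness = C - d = 17 - 11
= 6


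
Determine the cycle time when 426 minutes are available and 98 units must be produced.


Cycle time = available time / demand
= 426 / 98
= 4.35 min/unit


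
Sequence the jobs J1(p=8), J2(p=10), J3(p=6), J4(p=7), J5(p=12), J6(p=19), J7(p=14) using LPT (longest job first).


LPT: sort by longest processing time first
  J6: p=19
  J7: p=14
  J5: p=12
  J2: p=10
  J1: p=8
  J4: p=7
  J3: p=6
Order: J6 → J7 → J5 → J2 → J1 → J4 → J3


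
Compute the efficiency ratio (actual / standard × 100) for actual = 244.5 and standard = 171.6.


Efficiency = (actual / standard) × 100
= (244.5 / 171.6) × 100
= 142.5%


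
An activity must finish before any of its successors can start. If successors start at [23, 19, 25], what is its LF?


LF = min of all successor start times
Successors start at: [23, 19, 25]
LF = min(23, 19, 25)
= 19


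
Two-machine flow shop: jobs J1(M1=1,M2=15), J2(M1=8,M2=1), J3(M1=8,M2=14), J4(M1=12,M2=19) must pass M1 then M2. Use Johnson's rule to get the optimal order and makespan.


Johnson's rule:
Group 1 (M1≤M2, sort by M1): ['J1', 'J3', 'J4']
Group 2 (M1>M2, sort desc M2): ['J2']
Sequence: J1 → J3 → J4 → J2
Makespan calculation:
  J1: M1 done=1, M2 done=16
  J3: M1 done=9, M2 done=30
  J4: M1 done=21, M2 done=49
  J2: M1 done=29, M2 done=50
= Sequence: J1 → J3 → J4 → J2, Makespan: 50


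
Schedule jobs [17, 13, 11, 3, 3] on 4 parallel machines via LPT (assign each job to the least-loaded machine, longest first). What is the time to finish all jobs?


Jobs (LPT sorted): [17, 13, 11, 3, 3]
Machines: 4
  J=17 → Machine 1 (load: 0+17=17)
  J=13 → Machine 2 (load: 0+13=13)
  J=11 → Machine 3 (load: 0+11=11)
  J=3 → Machine 4 (load: 0+3=3)
  J=3 → Machine 4 (load: 3+3=6)
Machine loads: [17, 13, 11, 6]
Makespan = max = 17 time units


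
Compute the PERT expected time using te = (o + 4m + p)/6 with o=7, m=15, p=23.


te = (o + 4m + p) / 6
= (7 + 4×15 + 23) / 6
= (7 + 60 + 23) / 6
= 90 / 6
= 15.00


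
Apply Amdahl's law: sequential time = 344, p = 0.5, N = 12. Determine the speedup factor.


Amdahl's law: T_p = T × ((1-p) + p/N)
= 344 × ((1-0.5) + 0.5/12)
= 344 × (0.50 + 0.0417)
= 344 × 0.5417
= 186.33
Speedup = 344/186.33
= 1.85×


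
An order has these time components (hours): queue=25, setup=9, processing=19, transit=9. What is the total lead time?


Lead time = queue + setup + processing + transit
= 25 + 9 + 19 + 9
= 62 hours


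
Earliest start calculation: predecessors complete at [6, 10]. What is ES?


ES = max of all predecessor completion times
Predecessors: [6, 10]
ES = max(6, 10)
= 10


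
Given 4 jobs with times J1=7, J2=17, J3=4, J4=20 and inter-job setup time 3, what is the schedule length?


Makespan = Σ processing + (n-1) × setup
= (7 + 17 + 4 + 20) + (4-1)×3
= 48 + 9
= 57 time units


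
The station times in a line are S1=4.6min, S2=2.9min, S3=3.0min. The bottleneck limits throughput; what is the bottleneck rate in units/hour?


Bottleneck = longest station time
Station times: [4.6, 2.9, 3.0]
Max = 4.6 min
Rate = 60 / 4.6
= 13.04 units/hour (bottleneck: 4.6min)


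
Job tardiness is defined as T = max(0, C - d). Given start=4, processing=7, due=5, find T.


Completion = start + processing = 4 + 7 = 11
Tardiness = max(0, C - d) = max(0, 11 - 5)
= max(0, 6)
= 6


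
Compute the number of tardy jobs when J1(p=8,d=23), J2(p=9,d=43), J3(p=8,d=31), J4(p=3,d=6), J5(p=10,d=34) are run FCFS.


Completion vs due date:
  J1: C=8, d=23 → on time
  J2: C=17, d=43 → on time
  J3: C=25, d=31 → on time
  J4: C=28, d=6 → TARDY
  J5: C=38, d=34 → TARDY
Tardy jobs: J4, J5
Count = 2


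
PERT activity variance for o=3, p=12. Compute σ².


σ² = ((p - o) / 6)² = (p - o)² / 36
= (12 - 3)² / 36
= 9² / 36
= 81 / 36
= 2.2500


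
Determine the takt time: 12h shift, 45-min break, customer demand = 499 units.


Available = 12×60 - 45 = 675 min
Takt time = 675 / 499
= 1.35 min/unit


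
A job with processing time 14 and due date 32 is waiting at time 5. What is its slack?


Slack = due - current_time - processing
= 32 - 5 - 14
= 13


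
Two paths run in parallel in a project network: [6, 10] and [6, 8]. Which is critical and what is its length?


Path A: 6 + 10 = 16
Path B: 6 + 8 = 14
Critical path = longest = max(16, 14)
= 16 (Path A)


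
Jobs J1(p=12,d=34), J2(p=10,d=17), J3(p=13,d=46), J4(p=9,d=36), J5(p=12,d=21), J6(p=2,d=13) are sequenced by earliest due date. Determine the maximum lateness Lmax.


EDD order: J6 → J2 → J5 → J1 → J4 → J3
Completion and lateness:
  J6: C=2, d=13, L=2-13=-11
  J2: C=12, d=17, L=12-17=-5
  J5: C=24, d=21, L=24-21=3
  J1: C=36, d=34, L=36-34=2
  J4: C=45, d=36, L=45-36=9
  J3: C=58, d=46, L=58-46=12
Lmax = max(-11, -5, 3, 2, 9, 12)
= 12


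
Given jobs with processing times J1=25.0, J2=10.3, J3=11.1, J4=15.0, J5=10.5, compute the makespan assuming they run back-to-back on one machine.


Sequential makespan: sum all processing times
= 25.0 + 10.3 + 11.1 + 15.0 + 10.5
= 71.9 time units


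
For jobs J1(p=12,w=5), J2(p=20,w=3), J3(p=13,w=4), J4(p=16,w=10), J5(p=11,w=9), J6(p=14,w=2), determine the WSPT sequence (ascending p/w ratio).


WSPT (Smith's rule): sort by p/w ascending
  J5: p/w = 11/9 = 1.222
  J4: p/w = 16/10 = 1.600
  J1: p/w = 12/5 = 2.400
  J3: p/w = 13/4 = 3.250
  J2: p/w = 20/3 = 6.667
  J6: p/w = 14/2 = 7.000
Order: J5 → J4 → J1 → J3 → J2 → J6


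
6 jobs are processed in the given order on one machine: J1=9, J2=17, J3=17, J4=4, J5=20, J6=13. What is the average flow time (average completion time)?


Completion times:
  J1: completes at 9
  J2: completes at 26
  J3: completes at 43
  J4: completes at 47
  J5: completes at 67
  J6: completes at 80
Sum = 272
Average = 272/6
= 45.33


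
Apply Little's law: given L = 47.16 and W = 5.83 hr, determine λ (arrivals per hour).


Little's law: L = λW → λ = L / W
= 47.16 / 5.83
= 8.09 per hour


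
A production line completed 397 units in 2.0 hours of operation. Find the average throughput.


Throughput = units / time
= 397 / 2.0
= 198.5 units/hour


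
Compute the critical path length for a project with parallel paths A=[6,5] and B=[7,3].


Path A: 6 + 5 = 11
Path B: 7 + 3 = 10
Critical path = longest = max(11, 10)
= 11 (Path A)


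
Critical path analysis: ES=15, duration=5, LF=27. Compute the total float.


EF = ES + duration = 15 + 5 = 20
LS = LF - duration = 27 - 5 = 22
Total Float = LF - EF = 27 - 20
(or LS - ES = 22 - 15)
= 7


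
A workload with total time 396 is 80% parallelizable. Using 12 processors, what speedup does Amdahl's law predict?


Amdahl's law: T_p = T × ((1-p) + p/N)
= 396 × ((1-0.8) + 0.8/12)
= 396 × (0.20 + 0.0667)
= 396 × 0.2667
= 105.60
Speedup = 396/105.60
= 3.75×


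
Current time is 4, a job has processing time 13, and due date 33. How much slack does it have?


Slack = due - current_time - processing
= 33 - 4 - 13
= 16


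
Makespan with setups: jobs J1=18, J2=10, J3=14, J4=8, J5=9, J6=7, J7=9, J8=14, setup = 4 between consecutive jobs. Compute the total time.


Makespan = Σ processing + (n-1) × setup
= (18 + 10 + 14 + 8 + 9 + 7 + 9 + 14) + (8-1)×4
= 89 + 28
= 117 time units


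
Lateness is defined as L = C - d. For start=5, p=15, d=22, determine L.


Completion = 5 + 15 = 20
Lateness = C - d = 20 - 22
= -2


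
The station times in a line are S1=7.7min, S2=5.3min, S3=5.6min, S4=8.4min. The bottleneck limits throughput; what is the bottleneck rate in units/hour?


Bottleneck = longest station time
Station times: [7.7, 5.3, 5.6, 8.4]
Max = 8.4 min
Rate = 60 / 8.4
= 7.14 units/hour (bottleneck: 8.4min)


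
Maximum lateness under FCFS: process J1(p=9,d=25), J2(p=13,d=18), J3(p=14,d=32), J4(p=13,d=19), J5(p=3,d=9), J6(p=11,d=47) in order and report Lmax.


Lateness per job (L = C - d):
  J1: C=9, d=25, L=-16
  J2: C=22, d=18, L=4
  J3: C=36, d=32, L=4
  J4: C=49, d=19, L=30
  J5: C=52, d=9, L=43
  J6: C=63, d=47, L=16
Lmax = max(-16, 4, 4, 30, 43, 16)
= 43


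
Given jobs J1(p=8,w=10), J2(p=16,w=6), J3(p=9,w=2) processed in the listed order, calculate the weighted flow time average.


Completion times:
  J1: C=8, w×C=10×8=80
  J2: C=24, w×C=6×24=144
  J3: C=33, w×C=2×33=66
Sum w×C = 290
Sum w = 18
Weighted avg = 290/18
= 16.11


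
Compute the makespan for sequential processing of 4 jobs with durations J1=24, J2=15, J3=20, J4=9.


Sequential makespan: sum all processing times
= 24 + 15 + 20 + 9
= 68 time units


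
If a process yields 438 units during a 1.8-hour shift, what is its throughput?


Throughput = units / time
= 438 / 1.8
= 243.3 units/hour


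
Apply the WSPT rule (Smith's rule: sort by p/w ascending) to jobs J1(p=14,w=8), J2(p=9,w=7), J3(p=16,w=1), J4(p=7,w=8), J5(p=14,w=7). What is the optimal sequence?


WSPT (Smith's rule): sort by p/w ascending
  J4: p/w = 7/8 = 0.875
  J2: p/w = 9/7 = 1.286
  J1: p/w = 14/8 = 1.750
  J5: p/w = 14/7 = 2.000
  J3: p/w = 16/1 = 16.000
Order: J4 → J2 → J1 → J5 → J3


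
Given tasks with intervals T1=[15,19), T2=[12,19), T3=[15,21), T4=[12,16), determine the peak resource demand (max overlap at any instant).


Check each time point for overlaps:
  t=15: 4 tasks active (T1, T2, T3, T4)
Max concurrent = 4


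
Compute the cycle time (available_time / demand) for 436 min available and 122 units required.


Cycle time = available time / demand
= 436 / 122
= 3.57 min/unit


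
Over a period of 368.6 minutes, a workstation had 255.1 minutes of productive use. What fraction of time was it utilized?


Utilization = busy / total × 100
= 255.1 / 368.6 × 100
= 69.2%


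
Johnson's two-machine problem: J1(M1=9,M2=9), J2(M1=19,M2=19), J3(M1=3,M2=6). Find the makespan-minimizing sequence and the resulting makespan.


Johnson's rule:
Group 1 (M1≤M2, sort by M1): ['J3', 'J1', 'J2']
Group 2 (M1>M2, sort desc M2): []
Sequence: J3 → J1 → J2
Makespan calculation:
  J3: M1 done=3, M2 done=9
  J1: M1 done=12, M2 done=21
  J2: M1 done=31, M2 done=50
= Sequence: J3 → J1 → J2, Makespan: 50


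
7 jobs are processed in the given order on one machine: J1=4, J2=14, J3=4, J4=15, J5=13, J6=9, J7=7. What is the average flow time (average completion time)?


Completion times:
  J1: completes at 4
  J2: completes at 18
  J3: completes at 22
  J4: completes at 37
  J5: completes at 50
  J6: completes at 59
  J7: completes at 66
Sum = 256
Average = 256/7
= 36.57


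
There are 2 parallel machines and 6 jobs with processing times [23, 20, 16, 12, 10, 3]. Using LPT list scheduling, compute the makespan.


Jobs (LPT sorted): [23, 20, 16, 12, 10, 3]
Machines: 2
  J=23 → Machine 1 (load: 0+23=23)
  J=20 → Machine 2 (load: 0+20=20)
  J=16 → Machine 2 (load: 20+16=36)
  J=12 → Machine 1 (load: 23+12=35)
  J=10 → Machine 1 (load: 35+10=45)
  J=3 → Machine 2 (load: 36+3=39)
Machine loads: [45, 39]
Makespan = max = 45 time units


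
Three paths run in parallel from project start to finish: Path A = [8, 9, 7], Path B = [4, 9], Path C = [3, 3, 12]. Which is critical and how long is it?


Path A: 8 + 9 + 7 = 24
Path B: 4 + 9 = 13
Path C: 3 + 3 + 12 = 18
Critical path = longest = max(24, 13, 18)
= 24 (Path A)


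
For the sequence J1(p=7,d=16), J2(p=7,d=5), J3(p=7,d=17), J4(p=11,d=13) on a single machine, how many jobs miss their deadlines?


Completion vs due date:
  J1: C=7, d=16 → on time
  J2: C=14, d=5 → TARDY
  J3: C=21, d=17 → TARDY
  J4: C=32, d=13 → TARDY
Tardy jobs: J2, J3, J4
Count = 3


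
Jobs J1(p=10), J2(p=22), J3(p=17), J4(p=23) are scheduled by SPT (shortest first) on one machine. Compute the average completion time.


SPT order: J1 → J3 → J2 → J4
Completion times:
  J1: C=10
  J3: C=27
  J2: C=49
  J4: C=72
Sum = 158, n = 4
Mean flow = 158/4
= 39.50


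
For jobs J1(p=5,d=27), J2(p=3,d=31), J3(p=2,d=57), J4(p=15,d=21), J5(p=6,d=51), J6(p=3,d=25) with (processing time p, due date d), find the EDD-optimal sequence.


EDD: sort by earliest due date
  J4: d=21, p=15
  J6: d=25, p=3
  J1: d=27, p=5
  J2: d=31, p=3
  J5: d=51, p=6
  J3: d=57, p=2
Order: J4 → J6 → J1 → J2 → J5 → J3


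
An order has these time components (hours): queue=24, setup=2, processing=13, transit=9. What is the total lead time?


Lead time = queue + setup + processing + transit
= 24 + 2 + 13 + 9
= 48 hours


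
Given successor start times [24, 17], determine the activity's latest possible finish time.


LF = min of all successor start times
Successors start at: [24, 17]
LF = min(24, 17)
= 17


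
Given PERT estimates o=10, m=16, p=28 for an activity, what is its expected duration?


te = (o + 4m + p) / 6
= (10 + 4×16 + 28) / 6
= (10 + 64 + 28) / 6
= 102 / 6
= 17.00


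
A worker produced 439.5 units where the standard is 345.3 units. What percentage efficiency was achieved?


Efficiency = (actual / standard) × 100
= (439.5 / 345.3) × 100
= 127.3%


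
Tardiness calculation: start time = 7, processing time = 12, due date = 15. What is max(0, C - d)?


Completion = start + processing = 7 + 12 = 19
Tardiness = max(0, C - d) = max(0, 19 - 15)
= max(0, 4)
= 4


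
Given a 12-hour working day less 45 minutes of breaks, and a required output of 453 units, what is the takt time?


Available = 12×60 - 45 = 675 min
Takt time = 675 / 453
= 1.49 min/unit


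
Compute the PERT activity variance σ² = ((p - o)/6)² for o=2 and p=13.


σ² = ((p - o) / 6)² = (p - o)² / 36
= (13 - 2)² / 36
= 11² / 36
= 121 / 36
= 3.3611


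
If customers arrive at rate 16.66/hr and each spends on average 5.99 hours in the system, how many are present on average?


Little's law: L = λ × W
= 16.66 × 5.99
= 99.79


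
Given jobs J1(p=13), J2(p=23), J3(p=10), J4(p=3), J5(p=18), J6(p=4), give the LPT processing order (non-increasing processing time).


LPT: sort by longest processing time first
  J2: p=23
  J5: p=18
  J1: p=13
  J3: p=10
  J6: p=4
  J4: p=3
Order: J2 → J5 → J1 → J3 → J6 → J4


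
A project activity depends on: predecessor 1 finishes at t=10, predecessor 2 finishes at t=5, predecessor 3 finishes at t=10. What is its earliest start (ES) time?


ES = max of all predecessor completion times
Predecessors: [10, 5, 10]
ES = max(10, 5, 10)
= 10


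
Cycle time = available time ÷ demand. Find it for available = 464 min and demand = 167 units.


Cycle time = available time / demand
= 464 / 167
= 2.78 min/unit


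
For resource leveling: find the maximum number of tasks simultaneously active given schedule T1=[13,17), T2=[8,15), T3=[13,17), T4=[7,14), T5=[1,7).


Check each time point for overlaps:
  t=13: 4 tasks active (T1, T2, T3, T4)
Max concurrent = 4


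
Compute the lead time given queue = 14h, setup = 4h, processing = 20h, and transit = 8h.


Lead time = queue + setup + processing + transit
= 14 + 4 + 20 + 8
= 46 hours


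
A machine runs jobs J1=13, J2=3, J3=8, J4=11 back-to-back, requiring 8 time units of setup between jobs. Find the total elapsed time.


Makespan = Σ processing + (n-1) × setup
= (13 + 3 + 8 + 11) + (4-1)×8
= 35 + 24
= 59 time units


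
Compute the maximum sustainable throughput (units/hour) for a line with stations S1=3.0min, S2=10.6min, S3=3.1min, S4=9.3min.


Bottleneck = longest station time
Station times: [3.0, 10.6, 3.1, 9.3]
Max = 10.6 min
Rate = 60 / 10.6
= 5.66 units/hour (bottleneck: 10.6min)


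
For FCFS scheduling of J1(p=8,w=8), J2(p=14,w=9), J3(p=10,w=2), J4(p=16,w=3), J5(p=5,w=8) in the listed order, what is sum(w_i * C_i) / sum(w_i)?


Completion times:
  J1: C=8, w×C=8×8=64
  J2: C=22, w×C=9×22=198
  J3: C=32, w×C=2×32=64
  J4: C=48, w×C=3×48=144
  J5: C=53, w×C=8×53=424
Sum w×C = 894
Sum w = 30
Weighted avg = 894/30
= 29.80


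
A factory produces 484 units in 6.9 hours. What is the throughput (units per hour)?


Throughput = units / time
= 484 / 6.9
= 70.1 units/hour


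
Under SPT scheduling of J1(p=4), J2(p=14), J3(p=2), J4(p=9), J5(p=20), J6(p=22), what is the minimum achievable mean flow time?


SPT order: J3 → J1 → J4 → J2 → J5 → J6
Completion times:
  J3: C=2
  J1: C=6
  J4: C=15
  J2: C=29
  J5: C=49
  J6: C=71
Sum = 172, n = 6
Mean flow = 172/6
= 28.67


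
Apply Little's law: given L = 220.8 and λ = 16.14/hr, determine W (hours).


Little's law: L = λW → W = L / λ
= 220.8 / 16.14
= 13.68 hours


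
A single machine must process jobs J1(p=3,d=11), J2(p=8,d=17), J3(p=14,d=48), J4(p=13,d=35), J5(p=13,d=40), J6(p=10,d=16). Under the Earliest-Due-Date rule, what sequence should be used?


EDD: sort by earliest due date
  J1: d=11, p=3
  J6: d=16, p=10
  J2: d=17, p=8
  J4: d=35, p=13
  J5: d=40, p=13
  J3: d=48, p=14
Order: J1 → J6 → J2 → J4 → J5 → J3


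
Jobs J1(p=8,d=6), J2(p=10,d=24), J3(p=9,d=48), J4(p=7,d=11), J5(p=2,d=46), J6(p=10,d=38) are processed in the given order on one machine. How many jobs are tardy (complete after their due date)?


Completion vs due date:
  J1: C=8, d=6 → TARDY
  J2: C=18, d=24 → on time
  J3: C=27, d=48 → on time
  J4: C=34, d=11 → TARDY
  J5: C=36, d=46 → on time
  J6: C=46, d=38 → TARDY
Tardy jobs: J1, J4, J6
Count = 3


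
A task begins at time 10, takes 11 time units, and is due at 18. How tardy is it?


Completion = start + processing = 10 + 11 = 21
Tardiness = max(0, C - d) = max(0, 21 - 18)
= max(0, 3)
= 3


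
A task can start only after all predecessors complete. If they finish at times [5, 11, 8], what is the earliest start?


ES = max of all predecessor completion times
Predecessors: [5, 11, 8]
ES = max(5, 11, 8)
= 11


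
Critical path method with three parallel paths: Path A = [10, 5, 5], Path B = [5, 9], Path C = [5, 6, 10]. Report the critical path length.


Path A: 10 + 5 + 5 = 20
Path B: 5 + 9 = 14
Path C: 5 + 6 + 10 = 21
Critical path = longest = max(20, 14, 21)
= 21 (Path C)


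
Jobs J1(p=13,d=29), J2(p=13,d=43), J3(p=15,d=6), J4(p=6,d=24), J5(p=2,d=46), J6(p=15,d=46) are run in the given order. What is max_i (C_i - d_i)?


Lateness per job (L = C - d):
  J1: C=13, d=29, L=-16
  J2: C=26, d=43, L=-17
  J3: C=41, d=6, L=35
  J4: C=47, d=24, L=23
  J5: C=49, d=46, L=3
  J6: C=64, d=46, L=18
Lmax = max(-16, -17, 35, 23, 3, 18)
= 35
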